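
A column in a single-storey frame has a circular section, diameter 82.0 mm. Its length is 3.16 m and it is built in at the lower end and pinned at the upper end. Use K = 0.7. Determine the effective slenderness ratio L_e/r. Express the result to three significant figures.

λ ≈ 108

For a solid circle r = d/4 = 82.0/4 = 20.50 mm
L_e = K·L = 0.7 × 3.16 m = 2.212 m = 2212.0 mm
λ = L_e / r_min = 2212.0 / 20.50 = 108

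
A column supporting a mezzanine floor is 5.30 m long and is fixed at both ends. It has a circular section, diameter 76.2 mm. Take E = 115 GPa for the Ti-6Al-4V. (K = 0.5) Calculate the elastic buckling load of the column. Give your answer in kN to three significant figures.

I = πd⁴/64 = π×76.2⁴/64 = 1.655×10^6 mm⁴
I = 1.655×10^6 mm⁴ = 1.655×10^-6 m⁴
Effective length L_e = K·L = 0.5 × 5.30 = 2.650 m
P_cr = π²EI / L_e² = π² × 115×10⁹ × 1.655×10^-6 / 2.650² = 2.675×10^5 N

P_cr ≈ 267 kN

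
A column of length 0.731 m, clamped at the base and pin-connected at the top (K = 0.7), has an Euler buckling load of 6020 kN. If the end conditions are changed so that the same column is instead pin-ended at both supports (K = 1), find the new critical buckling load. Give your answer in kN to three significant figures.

P_cr ≈ 2950 kN

P_cr ∝ 1/K², so P_cr,new = P_cr,old × (K_old/K_new)² = 6020 × (0.7/1)²
= 6020 × 0.4900 = 2950 kN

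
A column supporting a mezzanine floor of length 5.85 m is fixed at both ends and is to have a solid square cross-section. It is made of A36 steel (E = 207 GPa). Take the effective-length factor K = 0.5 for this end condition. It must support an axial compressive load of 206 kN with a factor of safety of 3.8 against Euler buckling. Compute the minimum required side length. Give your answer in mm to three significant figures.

Required P_cr = n·P = 3.8 × 206 = 782.8 kN
L_e = K·L = 0.5 × 5.85 = 2.925 m
Required I = P_cr·L_e²/(π²E) = 7.828×10^5 × 2.925² / (π² × 2.07×10^11) = 3.278×10^-6 m⁴
I_req = 3.278×10^6 mm⁴
Solid square: I = a⁴/12  ⇒  a = (12I)^(1/4) = (12×3.278×10^6)^(1/4) = 79.2 mm

a ≈ 79.2 mm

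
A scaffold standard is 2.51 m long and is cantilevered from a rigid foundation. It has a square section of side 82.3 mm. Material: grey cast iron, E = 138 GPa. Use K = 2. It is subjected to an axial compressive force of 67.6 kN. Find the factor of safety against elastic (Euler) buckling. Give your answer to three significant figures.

I = a⁴/12 = 82.3⁴/12 = 3.823×10^6 mm⁴
I = 3.823×10^6 mm⁴ = 3.823×10^-6 m⁴
Effective length L_e = K·L = 2 × 2.51 = 5.020 m
P_cr = π²EI / L_e² = π² × 138×10⁹ × 3.823×10^-6 / 5.020² = 2.066×10^5 N
Factor of safety n = P_cr / P = 206.63 / 67.6 = 3.06

n ≈ 3.06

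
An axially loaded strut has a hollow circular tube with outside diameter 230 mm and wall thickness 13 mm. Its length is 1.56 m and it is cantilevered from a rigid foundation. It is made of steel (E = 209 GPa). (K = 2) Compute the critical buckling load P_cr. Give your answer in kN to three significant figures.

Inner diameter d_i = 230 − 2×13 = 204.0 mm
I = π(d_o⁴ − d_i⁴)/64 = π(230⁴ − 204.0⁴)/64 = 5.235×10^7 mm⁴
I = 5.235×10^7 mm⁴ = 5.235×10^-5 m⁴
Effective length L_e = K·L = 2 × 1.56 = 3.120 m
P_cr = π²EI / L_e² = π² × 209×10⁹ × 5.235×10^-5 / 3.120² = 1.109×10^7 N

P_cr ≈ 11100 kN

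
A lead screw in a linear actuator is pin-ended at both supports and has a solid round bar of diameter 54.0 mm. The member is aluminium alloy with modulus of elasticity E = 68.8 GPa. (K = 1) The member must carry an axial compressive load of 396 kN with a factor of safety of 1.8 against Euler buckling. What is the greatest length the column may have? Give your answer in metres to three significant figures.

L_max ≈ 0.631 m

I = πd⁴/64 = π×54.0⁴/64 = 4.174×10^5 mm⁴
I = 4.174×10^-7 m⁴
Required critical load P_cr = n·P = 1.8 × 396 = 712.8 kN = 7.128×10^5 N
From P_cr = π²EI/(K·L)²:  L = (1/K)·√(π²EI/P_cr) = (1/1)·√(π²×6.88×10^10×4.174×10^-7/7.128×10^5)
L = 0.631 m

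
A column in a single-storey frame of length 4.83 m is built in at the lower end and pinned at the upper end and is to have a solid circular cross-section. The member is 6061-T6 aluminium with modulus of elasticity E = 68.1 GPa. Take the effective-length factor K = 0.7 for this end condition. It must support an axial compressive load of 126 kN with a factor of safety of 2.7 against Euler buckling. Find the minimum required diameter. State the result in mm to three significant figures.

Required P_cr = n·P = 2.7 × 126 = 340.2 kN
L_e = K·L = 0.7 × 4.83 = 3.381 m
Required I = P_cr·L_e²/(π²E) = 3.402×10^5 × 3.381² / (π² × 6.81×10^10) = 5.786×10^-6 m⁴
I_req = 5.786×10^6 mm⁴
Solid circle: I = πd⁴/64  ⇒  d = (64I/π)^(1/4) = (64×5.786×10^6/π)^(1/4) = 104 mm

d ≈ 104 mm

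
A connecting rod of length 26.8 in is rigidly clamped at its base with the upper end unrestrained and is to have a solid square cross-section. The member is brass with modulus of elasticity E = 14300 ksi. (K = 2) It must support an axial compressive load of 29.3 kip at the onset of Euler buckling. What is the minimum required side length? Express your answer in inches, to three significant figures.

a ≈ 1.64 in

L_e = K·L = 2 × 26.8 = 53.60 in
Required I = P_cr·L_e²/(π²E) = 2.930×10^4 × 53.60² / (π² × 1.43×10^7) = 0.5964 in⁴
Solid square: I = a⁴/12  ⇒  a = (12I)^(1/4) = (12×0.5964)^(1/4) = 1.64 in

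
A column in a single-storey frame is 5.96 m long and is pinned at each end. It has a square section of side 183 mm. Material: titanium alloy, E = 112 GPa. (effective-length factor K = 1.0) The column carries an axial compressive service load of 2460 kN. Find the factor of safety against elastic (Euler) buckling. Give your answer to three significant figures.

I = a⁴/12 = 183⁴/12 = 9.346×10^7 mm⁴
I = 9.346×10^7 mm⁴ = 9.346×10^-5 m⁴
Effective length L_e = K·L = 1 × 5.96 = 5.960 m
P_cr = π²EI / L_e² = π² × 112×10⁹ × 9.346×10^-5 / 5.960² = 2.908×10^6 N
Factor of safety n = P_cr / P = 2908.4 / 2460 = 1.18

n ≈ 1.18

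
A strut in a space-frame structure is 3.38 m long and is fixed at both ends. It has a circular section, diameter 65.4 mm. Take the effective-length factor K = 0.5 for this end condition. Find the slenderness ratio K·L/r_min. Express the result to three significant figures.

I = πd⁴/64 = π×65.4⁴/64 = 8.980×10^5 mm⁴
A = 3.359×10^3 mm²;  r_min = √(I/A) = √(8.980×10^5/3.359×10^3) = 16.35 mm
L_e = K·L = 0.5 × 3.38 m = 1.690 m = 1690.0 mm
λ = L_e / r_min = 1690.0 / 16.35 = 103

λ ≈ 103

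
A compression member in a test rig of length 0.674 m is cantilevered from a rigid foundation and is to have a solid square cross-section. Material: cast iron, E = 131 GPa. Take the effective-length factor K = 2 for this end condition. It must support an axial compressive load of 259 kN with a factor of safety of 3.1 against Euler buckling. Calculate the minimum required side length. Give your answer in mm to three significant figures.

Required P_cr = n·P = 3.1 × 259 = 802.9 kN
L_e = K·L = 2 × 0.674 = 1.348 m
Required I = P_cr·L_e²/(π²E) = 8.029×10^5 × 1.348² / (π² × 1.31×10^11) = 1.128×10^-6 m⁴
I_req = 1.128×10^6 mm⁴
Solid square: I = a⁴/12  ⇒  a = (12I)^(1/4) = (12×1.128×10^6)^(1/4) = 60.7 mm

a ≈ 60.7 mm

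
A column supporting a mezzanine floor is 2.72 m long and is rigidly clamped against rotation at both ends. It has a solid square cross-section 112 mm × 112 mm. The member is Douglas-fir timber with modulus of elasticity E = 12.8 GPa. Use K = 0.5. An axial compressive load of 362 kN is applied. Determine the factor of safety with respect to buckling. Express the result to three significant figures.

n ≈ 2.47

I = a⁴/12 = 112⁴/12 = 1.311×10^7 mm⁴
I = 1.311×10^7 mm⁴ = 1.311×10^-5 m⁴
Effective length L_e = K·L = 0.5 × 2.72 = 1.360 m
P_cr = π²EI / L_e² = π² × 12.8×10⁹ × 1.311×10^-5 / 1.360² = 8.956×10^5 N
Factor of safety n = P_cr / P = 895.62 / 362 = 2.47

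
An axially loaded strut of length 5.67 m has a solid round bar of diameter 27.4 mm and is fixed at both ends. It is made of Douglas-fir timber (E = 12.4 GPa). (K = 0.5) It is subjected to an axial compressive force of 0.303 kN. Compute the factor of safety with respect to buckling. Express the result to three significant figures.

n ≈ 1.39

I = πd⁴/64 = π×27.4⁴/64 = 2.767×10^4 mm⁴
I = 2.767×10^4 mm⁴ = 2.767×10^-8 m⁴
Effective length L_e = K·L = 0.5 × 5.67 = 2.835 m
P_cr = π²EI / L_e² = π² × 12.4×10⁹ × 2.767×10^-8 / 2.835² = 421.3 N
Factor of safety n = P_cr / P = 0.42130 / 0.303 = 1.39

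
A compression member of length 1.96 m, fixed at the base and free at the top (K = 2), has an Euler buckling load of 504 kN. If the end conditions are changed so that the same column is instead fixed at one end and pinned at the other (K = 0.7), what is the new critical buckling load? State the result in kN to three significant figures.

P_cr ∝ 1/K², so P_cr,new = P_cr,old × (K_old/K_new)² = 504 × (2/0.7)²
= 504 × 8.163 = 4110 kN

P_cr ≈ 4110 kN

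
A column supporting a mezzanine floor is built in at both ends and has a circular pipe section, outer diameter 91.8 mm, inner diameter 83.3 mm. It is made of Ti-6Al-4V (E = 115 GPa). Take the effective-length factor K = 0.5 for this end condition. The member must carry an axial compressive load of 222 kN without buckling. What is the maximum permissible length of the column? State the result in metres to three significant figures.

d_o = 91.8 mm, d_i = 83.3 mm
I = π(d_o⁴ − d_i⁴)/64 = π(91.8⁴ − 83.30⁴)/64 = 1.123×10^6 mm⁴
I = 1.123×10^-6 m⁴
At the buckling limit P_cr = P = 2.220×10^5 N
From P_cr = π²EI/(K·L)²:  L = (1/K)·√(π²EI/P_cr) = (1/0.5)·√(π²×1.15×10^11×1.123×10^-6/2.220×10^5)
L = 4.79 m

L_max ≈ 4.79 m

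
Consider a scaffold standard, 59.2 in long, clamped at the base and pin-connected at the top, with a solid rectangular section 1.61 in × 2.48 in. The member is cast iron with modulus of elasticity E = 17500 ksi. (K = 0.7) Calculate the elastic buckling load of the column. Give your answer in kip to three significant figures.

P_cr ≈ 86.7 kip

Buckling occurs about the weak axis: I_min = h·b³/12 with b = 1.61 in (the shorter side).
I_min = 2.48×1.61³/12 = 0.8625 in⁴
Effective length L_e = K·L = 0.7 × 59.2 = 41.44 in
P_cr = π²EI / L_e² = π² × 17500×10³ × 0.8625 / 41.44² = 8.675×10^4 lb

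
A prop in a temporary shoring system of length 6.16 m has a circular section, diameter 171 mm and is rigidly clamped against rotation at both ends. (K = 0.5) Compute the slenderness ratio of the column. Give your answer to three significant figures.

λ ≈ 72.0

I = πd⁴/64 = π×171⁴/64 = 4.197×10^7 mm⁴
A = 2.297×10^4 mm²;  r_min = √(I/A) = √(4.197×10^7/2.297×10^4) = 42.75 mm
L_e = K·L = 0.5 × 6.16 m = 3.080 m = 3080.0 mm
λ = L_e / r_min = 3080.0 / 42.75 = 72.0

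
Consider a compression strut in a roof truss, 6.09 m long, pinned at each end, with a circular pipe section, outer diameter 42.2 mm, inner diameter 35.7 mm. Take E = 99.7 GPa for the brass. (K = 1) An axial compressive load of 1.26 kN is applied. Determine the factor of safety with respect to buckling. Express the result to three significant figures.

n ≈ 1.60

d_o = 42.2 mm, d_i = 35.7 mm
I = π(d_o⁴ − d_i⁴)/64 = π(42.2⁴ − 35.70⁴)/64 = 7.594×10^4 mm⁴
I = 7.594×10^4 mm⁴ = 7.594×10^-8 m⁴
Effective length L_e = K·L = 1 × 6.09 = 6.090 m
P_cr = π²EI / L_e² = π² × 99.7×10⁹ × 7.594×10^-8 / 6.090² = 2.015×10^3 N
Factor of safety n = P_cr / P = 2.0148 / 1.26 = 1.60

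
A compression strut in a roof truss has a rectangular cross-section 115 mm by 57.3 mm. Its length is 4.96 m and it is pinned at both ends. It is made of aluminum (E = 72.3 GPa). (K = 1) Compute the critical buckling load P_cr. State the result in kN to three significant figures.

P_cr ≈ 52.3 kN

Buckling occurs about the weak axis: I_min = h·b³/12 with b = 57.3 mm (the shorter side).
I_min = 115×57.3³/12 = 1.803×10^6 mm⁴
I = 1.803×10^6 mm⁴ = 1.803×10^-6 m⁴
Effective length L_e = K·L = 1 × 4.96 = 4.960 m
P_cr = π²EI / L_e² = π² × 72.3×10⁹ × 1.803×10^-6 / 4.960² = 5.229×10^4 N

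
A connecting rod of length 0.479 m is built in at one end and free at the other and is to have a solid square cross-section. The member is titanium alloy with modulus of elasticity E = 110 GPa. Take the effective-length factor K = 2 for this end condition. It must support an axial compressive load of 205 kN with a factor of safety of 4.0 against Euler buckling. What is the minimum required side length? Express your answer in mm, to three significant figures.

Required P_cr = n·P = 4.0 × 205 = 820.0 kN
L_e = K·L = 2 × 0.479 = 0.9580 m
Required I = P_cr·L_e²/(π²E) = 8.200×10^5 × 0.9580² / (π² × 1.10×10^11) = 6.932×10^-7 m⁴
I_req = 6.932×10^5 mm⁴
Solid square: I = a⁴/12  ⇒  a = (12I)^(1/4) = (12×6.932×10^5)^(1/4) = 53.7 mm

a ≈ 53.7 mm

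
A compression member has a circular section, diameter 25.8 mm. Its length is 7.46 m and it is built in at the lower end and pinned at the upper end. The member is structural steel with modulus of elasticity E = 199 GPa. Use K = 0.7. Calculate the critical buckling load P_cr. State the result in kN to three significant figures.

P_cr ≈ 1.57 kN

I = πd⁴/64 = π×25.8⁴/64 = 2.175×10^4 mm⁴
I = 2.175×10^4 mm⁴ = 2.175×10^-8 m⁴
Effective length L_e = K·L = 0.7 × 7.46 = 5.222 m
P_cr = π²EI / L_e² = π² × 199×10⁹ × 2.175×10^-8 / 5.222² = 1.566×10^3 N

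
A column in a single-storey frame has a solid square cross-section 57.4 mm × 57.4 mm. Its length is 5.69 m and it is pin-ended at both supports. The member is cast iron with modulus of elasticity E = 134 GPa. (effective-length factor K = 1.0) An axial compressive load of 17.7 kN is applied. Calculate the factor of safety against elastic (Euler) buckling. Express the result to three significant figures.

n ≈ 2.09

I = a⁴/12 = 57.4⁴/12 = 9.046×10^5 mm⁴
I = 9.046×10^5 mm⁴ = 9.046×10^-7 m⁴
Effective length L_e = K·L = 1 × 5.69 = 5.690 m
P_cr = π²EI / L_e² = π² × 134×10⁹ × 9.046×10^-7 / 5.690² = 3.695×10^4 N
Factor of safety n = P_cr / P = 36.953 / 17.7 = 2.09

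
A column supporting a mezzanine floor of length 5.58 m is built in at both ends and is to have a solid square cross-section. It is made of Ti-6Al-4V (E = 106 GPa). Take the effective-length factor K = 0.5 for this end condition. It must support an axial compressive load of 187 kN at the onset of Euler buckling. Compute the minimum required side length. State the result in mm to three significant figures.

a ≈ 63.9 mm

L_e = K·L = 0.5 × 5.58 = 2.790 m
Required I = P_cr·L_e²/(π²E) = 1.870×10^5 × 2.790² / (π² × 1.06×10^11) = 1.391×10^-6 m⁴
I_req = 1.391×10^6 mm⁴
Solid square: I = a⁴/12  ⇒  a = (12I)^(1/4) = (12×1.391×10^6)^(1/4) = 63.9 mm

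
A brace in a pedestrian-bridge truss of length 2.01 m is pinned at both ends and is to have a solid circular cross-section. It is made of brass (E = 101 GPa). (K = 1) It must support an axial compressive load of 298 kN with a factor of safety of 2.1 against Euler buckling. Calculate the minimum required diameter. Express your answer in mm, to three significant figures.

Required P_cr = n·P = 2.1 × 298 = 625.8 kN
L_e = K·L = 1 × 2.01 = 2.010 m
Required I = P_cr·L_e²/(π²E) = 6.258×10^5 × 2.010² / (π² × 1.01×10^11) = 2.536×10^-6 m⁴
I_req = 2.536×10^6 mm⁴
Solid circle: I = πd⁴/64  ⇒  d = (64I/π)^(1/4) = (64×2.536×10^6/π)^(1/4) = 84.8 mm

d ≈ 84.8 mm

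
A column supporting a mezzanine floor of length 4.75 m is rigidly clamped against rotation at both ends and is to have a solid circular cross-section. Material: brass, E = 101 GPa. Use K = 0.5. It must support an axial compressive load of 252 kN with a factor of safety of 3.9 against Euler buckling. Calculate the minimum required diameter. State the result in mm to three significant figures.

Required P_cr = n·P = 3.9 × 252 = 982.8 kN
L_e = K·L = 0.5 × 4.75 = 2.375 m
Required I = P_cr·L_e²/(π²E) = 9.828×10^5 × 2.375² / (π² × 1.01×10^11) = 5.561×10^-6 m⁴
I_req = 5.561×10^6 mm⁴
Solid circle: I = πd⁴/64  ⇒  d = (64I/π)^(1/4) = (64×5.561×10^6/π)^(1/4) = 103 mm

d ≈ 103 mm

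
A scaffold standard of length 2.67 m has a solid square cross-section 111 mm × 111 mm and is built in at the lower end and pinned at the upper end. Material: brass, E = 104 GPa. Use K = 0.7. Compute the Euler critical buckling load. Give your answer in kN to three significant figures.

I = a⁴/12 = 111⁴/12 = 1.265×10^7 mm⁴
I = 1.265×10^7 mm⁴ = 1.265×10^-5 m⁴
Effective length L_e = K·L = 0.7 × 2.67 = 1.869 m
P_cr = π²EI / L_e² = π² × 104×10⁹ × 1.265×10^-5 / 1.869² = 3.717×10^6 N

P_cr ≈ 3720 kN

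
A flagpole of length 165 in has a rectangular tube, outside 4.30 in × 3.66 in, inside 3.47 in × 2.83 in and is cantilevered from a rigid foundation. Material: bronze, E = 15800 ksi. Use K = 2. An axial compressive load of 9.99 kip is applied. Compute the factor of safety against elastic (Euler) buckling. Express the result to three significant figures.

Weak-axis I_min = (h_o·b_o³ − h_i·b_i³)/12 with b_o = 3.66, b_i = 2.830 in (shorter outer/inner sides).
I_min = (4.30×3.66³ − 3.470×2.830³)/12 = 11.01 in⁴
Effective length L_e = K·L = 2 × 165 = 330.0 in
P_cr = π²EI / L_e² = π² × 15800×10³ × 11.01 / 330.0² = 1.577×10^4 lb
Factor of safety n = P_cr / P = 15.772 / 9.99 = 1.58

n ≈ 1.58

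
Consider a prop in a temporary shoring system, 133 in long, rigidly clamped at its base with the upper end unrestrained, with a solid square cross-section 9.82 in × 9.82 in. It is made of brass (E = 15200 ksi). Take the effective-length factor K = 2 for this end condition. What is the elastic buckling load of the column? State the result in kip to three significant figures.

P_cr ≈ 1640 kip

I = a⁴/12 = 9.82⁴/12 = 774.9 in⁴
Effective length L_e = K·L = 2 × 133 = 266.0 in
P_cr = π²EI / L_e² = π² × 15200×10³ × 774.9 / 266.0² = 1.643×10^6 lb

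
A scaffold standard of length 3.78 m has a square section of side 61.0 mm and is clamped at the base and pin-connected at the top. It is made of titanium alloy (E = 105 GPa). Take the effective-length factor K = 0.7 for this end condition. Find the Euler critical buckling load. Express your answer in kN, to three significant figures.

P_cr ≈ 171 kN

I = a⁴/12 = 61.0⁴/12 = 1.154×10^6 mm⁴
I = 1.154×10^6 mm⁴ = 1.154×10^-6 m⁴
Effective length L_e = K·L = 0.7 × 3.78 = 2.646 m
P_cr = π²EI / L_e² = π² × 105×10⁹ × 1.154×10^-6 / 2.646² = 1.708×10^5 N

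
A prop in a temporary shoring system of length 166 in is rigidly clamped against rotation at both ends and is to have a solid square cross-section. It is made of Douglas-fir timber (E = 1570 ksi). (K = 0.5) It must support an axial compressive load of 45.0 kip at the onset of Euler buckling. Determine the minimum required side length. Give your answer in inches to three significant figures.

a ≈ 3.94 in

L_e = K·L = 0.5 × 166 = 83.00 in
Required I = P_cr·L_e²/(π²E) = 4.500×10^4 × 83.00² / (π² × 1.57×10^6) = 20.01 in⁴
Solid square: I = a⁴/12  ⇒  a = (12I)^(1/4) = (12×20.01)^(1/4) = 3.94 in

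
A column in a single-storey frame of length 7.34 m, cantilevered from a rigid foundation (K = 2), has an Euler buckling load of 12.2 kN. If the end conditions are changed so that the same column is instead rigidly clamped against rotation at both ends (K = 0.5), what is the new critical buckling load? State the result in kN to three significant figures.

P_cr ∝ 1/K², so P_cr,new = P_cr,old × (K_old/K_new)² = 12.2 × (2/0.5)²
= 12.2 × 16.00 = 195 kN

P_cr ≈ 195 kN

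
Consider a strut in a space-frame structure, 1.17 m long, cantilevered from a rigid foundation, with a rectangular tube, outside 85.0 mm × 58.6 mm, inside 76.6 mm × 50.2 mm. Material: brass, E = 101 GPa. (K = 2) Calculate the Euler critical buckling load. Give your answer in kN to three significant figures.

P_cr ≈ 112 kN

Weak-axis I_min = (h_o·b_o³ − h_i·b_i³)/12 with b_o = 58.6, b_i = 50.20 mm (shorter outer/inner sides).
I_min = (85.0×58.6³ − 76.60×50.20³)/12 = 6.178×10^5 mm⁴
I = 6.178×10^5 mm⁴ = 6.178×10^-7 m⁴
Effective length L_e = K·L = 2 × 1.17 = 2.340 m
P_cr = π²EI / L_e² = π² × 101×10⁹ × 6.178×10^-7 / 2.340² = 1.125×10^5 N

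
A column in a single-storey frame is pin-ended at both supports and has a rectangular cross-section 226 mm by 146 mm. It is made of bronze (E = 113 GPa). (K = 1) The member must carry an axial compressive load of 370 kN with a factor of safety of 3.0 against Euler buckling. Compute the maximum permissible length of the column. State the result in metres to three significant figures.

Buckling occurs about the weak axis: I_min = h·b³/12 with b = 146 mm (the shorter side).
I_min = 226×146³/12 = 5.861×10^7 mm⁴
I = 5.861×10^-5 m⁴
Required critical load P_cr = n·P = 3.0 × 370 = 1110 kN = 1.110×10^6 N
From P_cr = π²EI/(K·L)²:  L = (1/K)·√(π²EI/P_cr) = (1/1)·√(π²×1.13×10^11×5.861×10^-5/1.110×10^6)
L = 7.67 m

L_max ≈ 7.67 m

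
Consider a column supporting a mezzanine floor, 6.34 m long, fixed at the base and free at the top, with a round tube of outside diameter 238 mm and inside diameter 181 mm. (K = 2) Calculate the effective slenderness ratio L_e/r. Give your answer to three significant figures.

λ ≈ 170

d_o = 238 mm, d_i = 181 mm
I = π(d_o⁴ − d_i⁴)/64 = π(238⁴ − 181.0⁴)/64 = 1.048×10^8 mm⁴
A = 1.876×10^4 mm²;  r_min = √(I/A) = √(1.048×10^8/1.876×10^4) = 74.75 mm
L_e = K·L = 2 × 6.34 m = 12.68 m = 12680 mm
λ = L_e / r_min = 12680 / 74.75 = 170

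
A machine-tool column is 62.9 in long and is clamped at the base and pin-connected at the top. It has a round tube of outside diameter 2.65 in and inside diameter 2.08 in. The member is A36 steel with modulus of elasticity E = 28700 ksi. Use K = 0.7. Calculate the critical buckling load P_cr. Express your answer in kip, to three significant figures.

d_o = 2.65 in, d_i = 2.08 in
I = π(d_o⁴ − d_i⁴)/64 = π(2.65⁴ − 2.080⁴)/64 = 1.502 in⁴
Effective length L_e = K·L = 0.7 × 62.9 = 44.03 in
P_cr = π²EI / L_e² = π² × 28700×10³ × 1.502 / 44.03² = 2.195×10^5 lb

P_cr ≈ 219 kip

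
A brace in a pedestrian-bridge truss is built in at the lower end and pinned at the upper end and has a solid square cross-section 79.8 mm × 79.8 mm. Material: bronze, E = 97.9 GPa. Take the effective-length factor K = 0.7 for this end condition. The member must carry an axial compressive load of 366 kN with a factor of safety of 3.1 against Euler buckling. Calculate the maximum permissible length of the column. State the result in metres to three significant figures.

I = a⁴/12 = 79.8⁴/12 = 3.379×10^6 mm⁴
I = 3.379×10^-6 m⁴
Required critical load P_cr = n·P = 3.1 × 366 = 1135 kN = 1.135×10^6 N
From P_cr = π²EI/(K·L)²:  L = (1/K)·√(π²EI/P_cr) = (1/0.7)·√(π²×9.79×10^10×3.379×10^-6/1.135×10^6)
L = 2.42 m

L_max ≈ 2.42 m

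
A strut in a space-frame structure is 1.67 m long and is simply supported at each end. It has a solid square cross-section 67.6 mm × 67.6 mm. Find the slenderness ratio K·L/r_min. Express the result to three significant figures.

λ ≈ 85.6

For a square r = a/√12 = 67.6/√12 = 19.51 mm
L_e = K·L = 1 × 1.67 m = 1.670 m = 1670.0 mm
λ = L_e / r_min = 1670.0 / 19.51 = 85.6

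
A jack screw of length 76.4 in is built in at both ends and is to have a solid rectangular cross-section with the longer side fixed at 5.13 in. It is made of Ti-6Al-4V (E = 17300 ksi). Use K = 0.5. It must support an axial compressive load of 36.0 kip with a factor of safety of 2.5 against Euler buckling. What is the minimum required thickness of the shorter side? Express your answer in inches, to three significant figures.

Required P_cr = n·P = 2.5 × 36.0 = 90.00 kip
L_e = K·L = 0.5 × 76.4 = 38.20 in
Required I = P_cr·L_e²/(π²E) = 9.000×10^4 × 38.20² / (π² × 1.73×10^7) = 0.7692 in⁴
Rectangle, weak axis: I_min = h·b³/12 with h = 5.13 in fixed  ⇒  b = (12I/h)^(1/3) = 1.22 in

b ≈ 1.22 in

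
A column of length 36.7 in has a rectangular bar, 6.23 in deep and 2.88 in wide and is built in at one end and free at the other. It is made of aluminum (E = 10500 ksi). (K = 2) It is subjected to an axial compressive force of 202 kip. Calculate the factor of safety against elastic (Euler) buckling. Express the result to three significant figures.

n ≈ 1.18

Buckling occurs about the weak axis: I_min = h·b³/12 with b = 2.88 in (the shorter side).
I_min = 6.23×2.88³/12 = 12.40 in⁴
Effective length L_e = K·L = 2 × 36.7 = 73.40 in
P_cr = π²EI / L_e² = π² × 10500×10³ × 12.40 / 73.40² = 2.386×10^5 lb
Factor of safety n = P_cr / P = 238.55 / 202 = 1.18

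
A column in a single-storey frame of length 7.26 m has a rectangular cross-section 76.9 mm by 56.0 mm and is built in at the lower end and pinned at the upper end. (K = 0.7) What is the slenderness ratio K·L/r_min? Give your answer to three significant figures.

For a rectangle r_min = b/√12 = 56.0/√12 = 16.17 mm
L_e = K·L = 0.7 × 7.26 m = 5.082 m = 5082.0 mm
λ = L_e / r_min = 5082.0 / 16.17 = 314

λ ≈ 314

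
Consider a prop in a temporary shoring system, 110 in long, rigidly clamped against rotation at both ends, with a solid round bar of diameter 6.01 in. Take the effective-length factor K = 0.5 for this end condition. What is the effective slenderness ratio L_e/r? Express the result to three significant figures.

I = πd⁴/64 = π×6.01⁴/64 = 64.04 in⁴
A = 28.37 in²;  r_min = √(I/A) = √(64.04/28.37) = 1.502 in
L_e = K·L = 0.5 × 110 = 55.00 in
λ = L_e / r_min = 55.000 / 1.502 = 36.6

λ ≈ 36.6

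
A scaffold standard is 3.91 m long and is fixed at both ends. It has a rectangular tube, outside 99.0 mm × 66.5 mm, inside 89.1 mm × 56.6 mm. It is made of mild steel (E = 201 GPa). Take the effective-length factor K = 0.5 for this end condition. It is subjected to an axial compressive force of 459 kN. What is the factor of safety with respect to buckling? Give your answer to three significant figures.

Weak-axis I_min = (h_o·b_o³ − h_i·b_i³)/12 with b_o = 66.5, b_i = 56.60 mm (shorter outer/inner sides).
I_min = (99.0×66.5³ − 89.10×56.60³)/12 = 1.080×10^6 mm⁴
I = 1.080×10^6 mm⁴ = 1.080×10^-6 m⁴
Effective length L_e = K·L = 0.5 × 3.91 = 1.955 m
P_cr = π²EI / L_e² = π² × 201×10⁹ × 1.080×10^-6 / 1.955² = 5.605×10^5 N
Factor of safety n = P_cr / P = 560.48 / 459 = 1.22

n ≈ 1.22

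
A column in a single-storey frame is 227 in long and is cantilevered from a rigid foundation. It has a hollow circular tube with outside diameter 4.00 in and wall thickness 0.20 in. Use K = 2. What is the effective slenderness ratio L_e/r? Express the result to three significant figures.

λ ≈ 337

Inner diameter d_i = 4.00 − 2×0.20 = 3.600 in
I = π(d_o⁴ − d_i⁴)/64 = π(4.00⁴ − 3.600⁴)/64 = 4.322 in⁴
A = 2.388 in²;  r_min = √(I/A) = √(4.322/2.388) = 1.345 in
L_e = K·L = 2 × 227 = 454.0 in
λ = L_e / r_min = 454.00 / 1.345 = 337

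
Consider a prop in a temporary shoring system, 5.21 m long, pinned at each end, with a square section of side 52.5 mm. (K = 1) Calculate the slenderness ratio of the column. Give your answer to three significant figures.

λ ≈ 344

I = a⁴/12 = 52.5⁴/12 = 6.331×10^5 mm⁴
A = 2.756×10^3 mm²;  r_min = √(I/A) = √(6.331×10^5/2.756×10^3) = 15.16 mm
L_e = K·L = 1 × 5.21 m = 5.210 m = 5210.0 mm
λ = L_e / r_min = 5210.0 / 15.16 = 344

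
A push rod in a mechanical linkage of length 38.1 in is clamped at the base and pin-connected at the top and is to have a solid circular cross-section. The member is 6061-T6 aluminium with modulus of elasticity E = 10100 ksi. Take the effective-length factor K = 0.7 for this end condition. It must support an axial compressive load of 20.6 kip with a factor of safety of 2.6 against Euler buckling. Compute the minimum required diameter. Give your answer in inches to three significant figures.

Required P_cr = n·P = 2.6 × 20.6 = 53.56 kip
L_e = K·L = 0.7 × 38.1 = 26.67 in
Required I = P_cr·L_e²/(π²E) = 5.356×10^4 × 26.67² / (π² × 1.01×10^7) = 0.3822 in⁴
Solid circle: I = πd⁴/64  ⇒  d = (64I/π)^(1/4) = (64×0.3822/π)^(1/4) = 1.67 in

d ≈ 1.67 in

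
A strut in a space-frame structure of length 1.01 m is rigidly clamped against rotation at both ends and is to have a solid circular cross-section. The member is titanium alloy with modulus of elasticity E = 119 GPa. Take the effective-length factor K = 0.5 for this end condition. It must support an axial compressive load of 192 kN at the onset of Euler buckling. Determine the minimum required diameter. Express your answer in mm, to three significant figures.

d ≈ 30.4 mm

L_e = K·L = 0.5 × 1.01 = 0.5050 m
Required I = P_cr·L_e²/(π²E) = 1.920×10^5 × 0.5050² / (π² × 1.19×10^11) = 4.169×10^-8 m⁴
I_req = 4.169×10^4 mm⁴
Solid circle: I = πd⁴/64  ⇒  d = (64I/π)^(1/4) = (64×4.169×10^4/π)^(1/4) = 30.4 mm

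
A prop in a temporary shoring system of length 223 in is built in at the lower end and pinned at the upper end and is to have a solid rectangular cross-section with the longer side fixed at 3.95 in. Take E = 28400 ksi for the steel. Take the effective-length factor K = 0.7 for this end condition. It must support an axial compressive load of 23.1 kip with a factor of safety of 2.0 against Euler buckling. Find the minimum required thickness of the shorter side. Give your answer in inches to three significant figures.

b ≈ 2.30 in

Required P_cr = n·P = 2.0 × 23.1 = 46.20 kip
L_e = K·L = 0.7 × 223 = 156.1 in
Required I = P_cr·L_e²/(π²E) = 4.620×10^4 × 156.1² / (π² × 2.84×10^7) = 4.016 in⁴
Rectangle, weak axis: I_min = h·b³/12 with h = 3.95 in fixed  ⇒  b = (12I/h)^(1/3) = 2.30 in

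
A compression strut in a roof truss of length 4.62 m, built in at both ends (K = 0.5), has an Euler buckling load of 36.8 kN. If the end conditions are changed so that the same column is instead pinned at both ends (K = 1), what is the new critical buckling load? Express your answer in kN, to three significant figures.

P_cr ≈ 9.20 kN

P_cr ∝ 1/K², so P_cr,new = P_cr,old × (K_old/K_new)² = 36.8 × (0.5/1)²
= 36.8 × 0.2500 = 9.20 kN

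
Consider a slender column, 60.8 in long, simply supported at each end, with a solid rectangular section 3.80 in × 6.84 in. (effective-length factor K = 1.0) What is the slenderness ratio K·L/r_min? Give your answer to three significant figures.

Buckling occurs about the weak axis: I_min = h·b³/12 with b = 3.80 in (the shorter side).
I_min = 6.84×3.80³/12 = 31.28 in⁴
A = 25.99 in²;  r_min = √(I/A) = √(31.28/25.99) = 1.097 in
L_e = K·L = 1 × 60.8 = 60.80 in
λ = L_e / r_min = 60.800 / 1.097 = 55.4

λ ≈ 55.4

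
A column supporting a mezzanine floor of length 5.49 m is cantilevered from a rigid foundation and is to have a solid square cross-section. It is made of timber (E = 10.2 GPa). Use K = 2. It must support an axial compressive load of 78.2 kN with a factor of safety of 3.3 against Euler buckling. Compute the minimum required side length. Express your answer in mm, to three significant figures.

a ≈ 247 mm

Required P_cr = n·P = 3.3 × 78.2 = 258.1 kN
L_e = K·L = 2 × 5.49 = 10.98 m
Required I = P_cr·L_e²/(π²E) = 2.581×10^5 × 10.98² / (π² × 1.02×10^10) = 3.090×10^-4 m⁴
I_req = 3.090×10^8 mm⁴
Solid square: I = a⁴/12  ⇒  a = (12I)^(1/4) = (12×3.090×10^8)^(1/4) = 247 mm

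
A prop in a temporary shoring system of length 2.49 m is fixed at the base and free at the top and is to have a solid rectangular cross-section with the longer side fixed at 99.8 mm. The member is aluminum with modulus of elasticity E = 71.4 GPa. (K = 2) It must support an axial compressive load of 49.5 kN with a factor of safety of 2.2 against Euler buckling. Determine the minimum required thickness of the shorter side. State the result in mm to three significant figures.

Required P_cr = n·P = 2.2 × 49.5 = 108.9 kN
L_e = K·L = 2 × 2.49 = 4.980 m
Required I = P_cr·L_e²/(π²E) = 1.089×10^5 × 4.980² / (π² × 7.14×10^10) = 3.833×10^-6 m⁴
I_req = 3.833×10^6 mm⁴
Rectangle, weak axis: I_min = h·b³/12 with h = 99.8 mm fixed  ⇒  b = (12I/h)^(1/3) = 77.2 mm

b ≈ 77.2 mm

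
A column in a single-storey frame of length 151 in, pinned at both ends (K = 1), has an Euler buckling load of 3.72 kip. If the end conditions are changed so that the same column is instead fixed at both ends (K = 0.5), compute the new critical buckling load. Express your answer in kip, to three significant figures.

P_cr ≈ 14.9 kip

P_cr ∝ 1/K², so P_cr,new = P_cr,old × (K_old/K_new)² = 3.72 × (1/0.5)²
= 3.72 × 4.000 = 14.9 kip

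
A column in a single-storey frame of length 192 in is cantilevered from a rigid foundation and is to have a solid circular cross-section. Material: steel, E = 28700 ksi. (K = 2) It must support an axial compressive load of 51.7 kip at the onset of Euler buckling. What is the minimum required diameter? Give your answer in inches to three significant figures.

d ≈ 4.84 in

L_e = K·L = 2 × 192 = 384.0 in
Required I = P_cr·L_e²/(π²E) = 5.170×10^4 × 384.0² / (π² × 2.87×10^7) = 26.91 in⁴
Solid circle: I = πd⁴/64  ⇒  d = (64I/π)^(1/4) = (64×26.91/π)^(1/4) = 4.84 in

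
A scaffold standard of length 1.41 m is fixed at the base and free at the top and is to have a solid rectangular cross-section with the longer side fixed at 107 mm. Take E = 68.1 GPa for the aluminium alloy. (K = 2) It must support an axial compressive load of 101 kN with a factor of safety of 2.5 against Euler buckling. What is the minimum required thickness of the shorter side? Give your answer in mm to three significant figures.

b ≈ 69.5 mm

Required P_cr = n·P = 2.5 × 101 = 252.5 kN
L_e = K·L = 2 × 1.41 = 2.820 m
Required I = P_cr·L_e²/(π²E) = 2.525×10^5 × 2.820² / (π² × 6.81×10^10) = 2.988×10^-6 m⁴
I_req = 2.988×10^6 mm⁴
Rectangle, weak axis: I_min = h·b³/12 with h = 107 mm fixed  ⇒  b = (12I/h)^(1/3) = 69.5 mm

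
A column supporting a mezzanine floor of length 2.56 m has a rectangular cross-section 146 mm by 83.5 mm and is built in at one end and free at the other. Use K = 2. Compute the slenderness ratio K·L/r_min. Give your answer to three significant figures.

Buckling occurs about the weak axis: I_min = h·b³/12 with b = 83.5 mm (the shorter side).
I_min = 146×83.5³/12 = 7.083×10^6 mm⁴
A = 1.219×10^4 mm²;  r_min = √(I/A) = √(7.083×10^6/1.219×10^4) = 24.10 mm
L_e = K·L = 2 × 2.56 m = 5.120 m = 5120.0 mm
λ = L_e / r_min = 5120.0 / 24.10 = 212

λ ≈ 212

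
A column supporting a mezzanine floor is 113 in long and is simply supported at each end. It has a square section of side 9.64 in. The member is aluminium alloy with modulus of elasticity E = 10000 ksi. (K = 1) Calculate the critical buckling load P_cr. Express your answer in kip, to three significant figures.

I = a⁴/12 = 9.64⁴/12 = 719.7 in⁴
Effective length L_e = K·L = 1 × 113 = 113.0 in
P_cr = π²EI / L_e² = π² × 10000×10³ × 719.7 / 113.0² = 5.562×10^6 lb

P_cr ≈ 5560 kip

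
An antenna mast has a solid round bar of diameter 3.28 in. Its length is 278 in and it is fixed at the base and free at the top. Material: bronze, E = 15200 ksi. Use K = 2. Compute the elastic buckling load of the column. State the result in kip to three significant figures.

I = πd⁴/64 = π×3.28⁴/64 = 5.682 in⁴
Effective length L_e = K·L = 2 × 278 = 556.0 in
P_cr = π²EI / L_e² = π² × 15200×10³ × 5.682 / 556.0² = 2.757×10^3 lb

P_cr ≈ 2.76 kip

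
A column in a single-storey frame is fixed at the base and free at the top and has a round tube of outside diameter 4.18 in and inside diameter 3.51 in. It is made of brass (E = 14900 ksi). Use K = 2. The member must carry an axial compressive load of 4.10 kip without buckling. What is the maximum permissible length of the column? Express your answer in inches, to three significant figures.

L_max ≈ 260 in

d_o = 4.18 in, d_i = 3.51 in
I = π(d_o⁴ − d_i⁴)/64 = π(4.18⁴ − 3.510⁴)/64 = 7.535 in⁴
At the buckling limit P_cr = P = 4.100×10^3 lb
From P_cr = π²EI/(K·L)²:  L = (1/K)·√(π²EI/P_cr) = (1/2)·√(π²×1.49×10^7×7.535/4.100×10^3)
L = 260 in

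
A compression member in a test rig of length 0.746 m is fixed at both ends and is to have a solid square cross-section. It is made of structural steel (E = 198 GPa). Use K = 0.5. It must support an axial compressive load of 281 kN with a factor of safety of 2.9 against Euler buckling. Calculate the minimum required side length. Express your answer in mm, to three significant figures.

a ≈ 28.9 mm

Required P_cr = n·P = 2.9 × 281 = 814.9 kN
L_e = K·L = 0.5 × 0.746 = 0.3730 m
Required I = P_cr·L_e²/(π²E) = 8.149×10^5 × 0.3730² / (π² × 1.98×10^11) = 5.802×10^-8 m⁴
I_req = 5.802×10^4 mm⁴
Solid square: I = a⁴/12  ⇒  a = (12I)^(1/4) = (12×5.802×10^4)^(1/4) = 28.9 mm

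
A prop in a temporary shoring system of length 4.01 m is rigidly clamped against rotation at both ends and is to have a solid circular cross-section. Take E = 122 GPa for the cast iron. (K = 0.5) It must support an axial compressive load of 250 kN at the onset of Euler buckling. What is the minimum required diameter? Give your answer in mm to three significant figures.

L_e = K·L = 0.5 × 4.01 = 2.005 m
Required I = P_cr·L_e²/(π²E) = 2.500×10^5 × 2.005² / (π² × 1.22×10^11) = 8.347×10^-7 m⁴
I_req = 8.347×10^5 mm⁴
Solid circle: I = πd⁴/64  ⇒  d = (64I/π)^(1/4) = (64×8.347×10^5/π)^(1/4) = 64.2 mm

d ≈ 64.2 mm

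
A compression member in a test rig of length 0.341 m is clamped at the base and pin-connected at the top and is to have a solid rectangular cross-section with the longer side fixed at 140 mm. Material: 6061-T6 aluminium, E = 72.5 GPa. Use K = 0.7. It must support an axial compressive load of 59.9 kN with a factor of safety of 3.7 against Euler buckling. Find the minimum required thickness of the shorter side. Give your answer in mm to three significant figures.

b ≈ 11.5 mm

Required P_cr = n·P = 3.7 × 59.9 = 221.6 kN
L_e = K·L = 0.7 × 0.341 = 0.2387 m
Required I = P_cr·L_e²/(π²E) = 2.216×10^5 × 0.2387² / (π² × 7.25×10^10) = 1.765×10^-8 m⁴
I_req = 1.765×10^4 mm⁴
Rectangle, weak axis: I_min = h·b³/12 with h = 140 mm fixed  ⇒  b = (12I/h)^(1/3) = 11.5 mm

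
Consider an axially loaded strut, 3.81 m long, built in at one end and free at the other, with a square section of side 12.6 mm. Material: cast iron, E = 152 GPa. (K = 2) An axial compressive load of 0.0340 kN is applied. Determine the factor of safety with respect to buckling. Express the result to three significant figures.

n ≈ 1.60

I = a⁴/12 = 12.6⁴/12 = 2.100×10^3 mm⁴
I = 2.100×10^3 mm⁴ = 2.100×10^-9 m⁴
Effective length L_e = K·L = 2 × 3.81 = 7.620 m
P_cr = π²EI / L_e² = π² × 152×10⁹ × 2.100×10^-9 / 7.620² = 54.27 N
Factor of safety n = P_cr / P = 0.054267 / 0.0340 = 1.60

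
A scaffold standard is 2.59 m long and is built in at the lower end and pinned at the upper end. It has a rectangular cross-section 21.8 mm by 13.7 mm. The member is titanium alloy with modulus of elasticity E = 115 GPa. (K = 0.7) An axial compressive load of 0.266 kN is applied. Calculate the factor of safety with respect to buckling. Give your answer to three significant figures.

Buckling occurs about the weak axis: I_min = h·b³/12 with b = 13.7 mm (the shorter side).
I_min = 21.8×13.7³/12 = 4.671×10^3 mm⁴
I = 4.671×10^3 mm⁴ = 4.671×10^-9 m⁴
Effective length L_e = K·L = 0.7 × 2.59 = 1.813 m
P_cr = π²EI / L_e² = π² × 115×10⁹ × 4.671×10^-9 / 1.813² = 1.613×10^3 N
Factor of safety n = P_cr / P = 1.6130 / 0.266 = 6.06

n ≈ 6.06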